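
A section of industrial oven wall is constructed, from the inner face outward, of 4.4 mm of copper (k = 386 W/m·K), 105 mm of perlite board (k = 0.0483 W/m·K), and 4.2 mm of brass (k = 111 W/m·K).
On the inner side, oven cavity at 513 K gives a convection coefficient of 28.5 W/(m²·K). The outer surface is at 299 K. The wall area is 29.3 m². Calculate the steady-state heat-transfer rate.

Q ≈ 2840 W

Treating each layer as a thermal resistance in series:
R_inner film = 1/(h_i·A) = 1/(28.5×29.3) = 0.001198 K/W
R_copper = L/(kA) = 0.0044/(386×29.3) = 3.89×10^-7 K/W
R_perlite board = L/(kA) = 0.105/(0.0483×29.3) = 0.07419 K/W
R_brass = L/(kA) = 0.0042/(111×29.3) = 1.291×10^-6 K/W
R_total = 0.07539 K/W
Q = ΔT / R_total = 214 / 0.07539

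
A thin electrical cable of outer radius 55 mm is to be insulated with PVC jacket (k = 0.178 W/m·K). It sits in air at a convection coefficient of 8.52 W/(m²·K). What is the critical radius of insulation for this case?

r_cr ≈ 20.9 mm

For a cylinder r_cr = k/h = 0.178/8.52
r_cr = 20.9 mm; since the bare radius (55 mm) is above r_cr, any added insulation will reduce heat loss.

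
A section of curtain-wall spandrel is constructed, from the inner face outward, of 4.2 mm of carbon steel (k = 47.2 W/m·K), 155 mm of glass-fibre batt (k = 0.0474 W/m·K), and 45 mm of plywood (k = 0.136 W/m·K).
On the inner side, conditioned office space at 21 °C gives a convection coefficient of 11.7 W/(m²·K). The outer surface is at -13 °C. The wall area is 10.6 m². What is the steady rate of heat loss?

Using the resistance-network approach (series):
R_inner film = 1/(h_i·A) = 1/(11.7×10.6) = 0.008063 K/W
R_carbon steel = L/(kA) = 0.0042/(47.2×10.6) = 8.395×10^-6 K/W
R_glass-fibre batt = L/(kA) = 0.155/(0.0474×10.6) = 0.3085 K/W
R_plywood = L/(kA) = 0.045/(0.136×10.6) = 0.03122 K/W
R_total = 0.3478 K/W
Q = ΔT / R_total = 34 / 0.3478

Q ≈ 97.8 W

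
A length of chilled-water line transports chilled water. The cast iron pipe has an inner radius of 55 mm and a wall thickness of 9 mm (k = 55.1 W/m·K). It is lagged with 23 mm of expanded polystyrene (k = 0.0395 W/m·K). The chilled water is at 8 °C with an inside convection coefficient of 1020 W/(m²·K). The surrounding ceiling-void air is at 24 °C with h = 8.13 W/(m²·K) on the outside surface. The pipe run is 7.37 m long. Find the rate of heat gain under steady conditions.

Q ≈ 80.5 W

Per-layer cylindrical resistances, series-summed:
R_inner film = 1/(h_i·2πr₁L) = 1/(1020×2π×0.055×7.37) = 3.849×10^-4 K/W
R_cast iron pipe wall = ln(64/55)/(2π×55.1×7.37) = 5.94×10^-5 K/W
R_expanded polystyrene = ln(87/64)/(2π×0.0395×7.37) = 0.1679 K/W
R_outer film = 1/(h_o·2πr_oL) = 1/(8.13×2π×0.087×7.37) = 0.03053 K/W
R_total = 0.1988 K/W
Q = ΔT/R_total = 16/0.1988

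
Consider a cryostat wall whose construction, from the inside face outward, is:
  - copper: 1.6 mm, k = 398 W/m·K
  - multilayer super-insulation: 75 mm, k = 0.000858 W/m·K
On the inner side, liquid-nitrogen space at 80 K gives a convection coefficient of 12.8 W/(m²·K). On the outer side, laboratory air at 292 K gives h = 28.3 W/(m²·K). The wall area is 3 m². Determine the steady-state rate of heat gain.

Q ≈ 7.27 W

Thermal resistances in series:
R_inner film = 1/(h_i·A) = 1/(12.8×3) = 0.02604 K/W
R_copper = L/(kA) = 0.0016/(398×3) = 1.34×10^-6 K/W
R_multilayer super-insulation = L/(kA) = 0.075/(0.000858×3) = 29.14 K/W
R_outer film = 1/(h_o·A) = 1/(28.3×3) = 0.01178 K/W
R_total = 29.18 K/W
Q = ΔT / R_total = 212 / 29.18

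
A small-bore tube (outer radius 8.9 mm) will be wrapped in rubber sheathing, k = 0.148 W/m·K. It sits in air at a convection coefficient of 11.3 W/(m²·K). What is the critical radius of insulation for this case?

For a cylinder r_cr = k/h = 0.148/11.3
r_cr = 13.1 mm; since the bare radius (8.9 mm) is below r_cr, adding a thin layer of insulation will *increase* heat loss.

r_cr ≈ 13.1 mm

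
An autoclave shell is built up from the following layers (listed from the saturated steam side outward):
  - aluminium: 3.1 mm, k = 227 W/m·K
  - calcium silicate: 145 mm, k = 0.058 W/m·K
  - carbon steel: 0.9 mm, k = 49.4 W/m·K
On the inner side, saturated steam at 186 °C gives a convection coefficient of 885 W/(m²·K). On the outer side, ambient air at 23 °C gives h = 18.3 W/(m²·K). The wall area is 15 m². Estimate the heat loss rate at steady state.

Q ≈ 957 W

Model the wall as resistances in series:
R_inner film = 1/(h_i·A) = 1/(885×15) = 7.533×10^-5 K/W
R_aluminium = L/(kA) = 0.0031/(227×15) = 9.104×10^-7 K/W
R_calcium silicate = L/(kA) = 0.145/(0.058×15) = 0.1667 K/W
R_carbon steel = L/(kA) = 0.0009/(49.4×15) = 1.215×10^-6 K/W
R_outer film = 1/(h_o·A) = 1/(18.3×15) = 0.003643 K/W
R_total = 0.1704 K/W
Q = ΔT / R_total = 163 / 0.1704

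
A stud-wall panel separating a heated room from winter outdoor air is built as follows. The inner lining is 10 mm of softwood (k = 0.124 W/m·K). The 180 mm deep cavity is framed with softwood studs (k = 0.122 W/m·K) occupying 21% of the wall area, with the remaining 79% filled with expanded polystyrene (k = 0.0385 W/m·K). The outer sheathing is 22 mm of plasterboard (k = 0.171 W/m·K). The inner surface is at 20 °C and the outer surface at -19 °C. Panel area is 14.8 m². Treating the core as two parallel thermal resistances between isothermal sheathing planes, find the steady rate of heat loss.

Q ≈ 169 W

Sheathing layers in series; stud and cavity paths in parallel between them.
R_inner = 0.01/(0.124×14.8) = 0.005449 K/W
R_stud  = 0.18/(0.122×0.21×14.8) = 0.4747 K/W
R_cav   = 0.18/(0.0385×0.79×14.8) = 0.3999 K/W
1/R_core = 1/R_stud + 1/R_cav → R_core = 0.217 K/W
R_outer = 0.022/(0.171×14.8) = 0.008693 K/W
R_total = 0.2312 K/W
Q = ΔT/R_total = 39/0.2312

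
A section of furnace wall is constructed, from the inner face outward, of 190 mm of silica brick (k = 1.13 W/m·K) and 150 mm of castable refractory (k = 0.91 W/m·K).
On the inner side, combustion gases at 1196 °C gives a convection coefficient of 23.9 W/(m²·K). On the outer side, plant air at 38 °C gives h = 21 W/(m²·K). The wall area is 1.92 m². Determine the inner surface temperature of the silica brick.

Using the resistance-network approach (series):
R_inner film = 1/(h_i·A) = 1/(23.9×1.92) = 0.02179 K/W
R_silica brick = L/(kA) = 0.19/(1.13×1.92) = 0.08757 K/W
R_castable refractory = L/(kA) = 0.15/(0.91×1.92) = 0.08585 K/W
R_outer film = 1/(h_o·A) = 1/(21×1.92) = 0.0248 K/W
R_total = 0.22 K/W;  Q = ΔT/R_total = 1158/0.22 = 5263 W
T_interface = T_inner − Q·ΣR(inner→interface) = 1196 − 5260×0.02179

T ≈ 1080 °C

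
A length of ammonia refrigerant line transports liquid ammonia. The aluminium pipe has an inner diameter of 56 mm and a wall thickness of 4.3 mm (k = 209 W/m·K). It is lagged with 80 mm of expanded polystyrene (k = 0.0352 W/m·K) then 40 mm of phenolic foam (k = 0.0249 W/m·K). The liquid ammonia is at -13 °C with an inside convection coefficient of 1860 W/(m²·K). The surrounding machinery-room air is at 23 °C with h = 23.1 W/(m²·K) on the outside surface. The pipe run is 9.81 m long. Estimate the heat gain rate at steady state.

Q ≈ 46.3 W

Treating each annulus and film as a series resistance:
R_inner film = 1/(h_i·2πr₁L) = 1/(1860×2π×0.028×9.81) = 3.115×10^-4 K/W
R_aluminium pipe wall = ln(32.3/28)/(2π×209×9.81) = 1.109×10^-5 K/W
R_expanded polystyrene = ln(112.3/32.3)/(2π×0.0352×9.81) = 0.5743 K/W
R_phenolic foam = ln(152.3/112.3)/(2π×0.0249×9.81) = 0.1985 K/W
R_outer film = 1/(h_o·2πr_oL) = 1/(23.1×2π×0.1523×9.81) = 0.004611 K/W
R_total = 0.7778 K/W
Q = ΔT/R_total = 36/0.7778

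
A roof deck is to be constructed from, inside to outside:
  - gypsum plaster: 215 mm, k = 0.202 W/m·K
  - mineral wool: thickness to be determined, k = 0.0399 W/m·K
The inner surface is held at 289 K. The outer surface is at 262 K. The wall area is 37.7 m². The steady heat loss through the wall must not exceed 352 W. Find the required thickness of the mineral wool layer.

L ≈ 72.9 mm

Thermal resistances in series:
R_gypsum plaster = L/(kA) = 0.215/(0.202×37.7) = 0.02823 K/W
Sum of the known resistances R_other = 0.02823 K/W
Required total resistance R_tot = ΔT/Q_allow = 27/352 = 0.0767 K/W
R_mineral wool = R_tot − R_other = 0.04847 K/W
L = R·k·A = 0.04847×0.0399×37.7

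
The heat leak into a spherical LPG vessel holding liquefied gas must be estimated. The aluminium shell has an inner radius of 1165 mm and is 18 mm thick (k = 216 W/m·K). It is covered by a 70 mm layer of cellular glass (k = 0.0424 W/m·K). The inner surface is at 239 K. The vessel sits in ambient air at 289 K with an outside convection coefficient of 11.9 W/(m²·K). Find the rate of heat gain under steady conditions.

Each spherical layer contributes R = (1/r_i − 1/r_o)/(4πk):
R_aluminium shell = (1/1.165 − 1/1.183)/(4π×216) = 4.812×10^-6 K/W
R_cellular glass = (1/1.183 − 1/1.253)/(4π×0.0424) = 0.08863 K/W
R_outer film = 1/(h·4πr_o²) = 1/(11.9×4π×1.253²) = 0.004259 K/W
R_total = 0.0929 K/W
Q = ΔT/R_total = 50/0.0929

Q ≈ 538 W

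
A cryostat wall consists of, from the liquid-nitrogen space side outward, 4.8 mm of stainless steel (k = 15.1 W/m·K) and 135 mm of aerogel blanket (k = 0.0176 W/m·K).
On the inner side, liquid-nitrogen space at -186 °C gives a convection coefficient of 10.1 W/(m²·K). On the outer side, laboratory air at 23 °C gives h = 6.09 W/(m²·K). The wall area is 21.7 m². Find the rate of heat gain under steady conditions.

Using the resistance-network approach (series):
R_inner film = 1/(h_i·A) = 1/(10.1×21.7) = 0.004563 K/W
R_stainless steel = L/(kA) = 0.0048/(15.1×21.7) = 1.465×10^-5 K/W
R_aerogel blanket = L/(kA) = 0.135/(0.0176×21.7) = 0.3535 K/W
R_outer film = 1/(h_o·A) = 1/(6.09×21.7) = 0.007567 K/W
R_total = 0.3656 K/W
Q = ΔT / R_total = 209 / 0.3656

Q ≈ 572 W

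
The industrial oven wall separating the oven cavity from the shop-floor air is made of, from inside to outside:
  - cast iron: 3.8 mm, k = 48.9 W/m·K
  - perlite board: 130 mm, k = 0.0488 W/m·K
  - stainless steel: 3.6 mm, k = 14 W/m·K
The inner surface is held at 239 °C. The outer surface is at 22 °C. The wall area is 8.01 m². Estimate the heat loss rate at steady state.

Q ≈ 652 W

Treating each layer as a thermal resistance in series:
R_cast iron = L/(kA) = 0.0038/(48.9×8.01) = 9.702×10^-6 K/W
R_perlite board = L/(kA) = 0.13/(0.0488×8.01) = 0.3326 K/W
R_stainless steel = L/(kA) = 0.0036/(14×8.01) = 3.21×10^-5 K/W
R_total = 0.3326 K/W
Q = ΔT / R_total = 217 / 0.3326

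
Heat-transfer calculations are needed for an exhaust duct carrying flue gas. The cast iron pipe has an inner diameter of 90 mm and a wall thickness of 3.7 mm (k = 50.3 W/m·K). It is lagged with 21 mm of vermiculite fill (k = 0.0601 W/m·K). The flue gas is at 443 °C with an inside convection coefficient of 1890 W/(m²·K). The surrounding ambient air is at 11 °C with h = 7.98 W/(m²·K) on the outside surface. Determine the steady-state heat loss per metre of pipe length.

q′ ≈ 349 W/m

For a radial system each layer contributes R = ln(r_out/r_in)/(2πkL); films add R = 1/(hA).
R_inner film = 1/(h_i·2πr₁L) = 1/(1890×2π×0.045×1) = 0.001871 K/W
R_cast iron pipe wall = ln(48.7/45)/(2π×50.3×1) = 2.5×10^-4 K/W
R_vermiculite fill = ln(69.7/48.7)/(2π×0.0601×1) = 0.9494 K/W
R_outer film = 1/(h_o·2πr_oL) = 1/(7.98×2π×0.0697×1) = 0.2861 K/W
R_total = 1.238 K/W
Q = ΔT/R_total = 432/1.238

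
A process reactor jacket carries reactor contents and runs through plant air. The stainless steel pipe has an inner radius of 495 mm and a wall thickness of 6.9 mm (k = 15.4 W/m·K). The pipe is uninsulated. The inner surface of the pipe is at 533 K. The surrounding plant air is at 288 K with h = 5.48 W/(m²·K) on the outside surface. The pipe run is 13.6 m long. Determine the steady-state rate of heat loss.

Q ≈ 57400 W

Treating each annulus and film as a series resistance:
R_stainless steel pipe wall = ln(501.9/495)/(2π×15.4×13.6) = 1.052×10^-5 K/W
R_outer film = 1/(h_o·2πr_oL) = 1/(5.48×2π×0.5019×13.6) = 0.004255 K/W
R_total = 0.004265 K/W
Q = ΔT/R_total = 245/0.004265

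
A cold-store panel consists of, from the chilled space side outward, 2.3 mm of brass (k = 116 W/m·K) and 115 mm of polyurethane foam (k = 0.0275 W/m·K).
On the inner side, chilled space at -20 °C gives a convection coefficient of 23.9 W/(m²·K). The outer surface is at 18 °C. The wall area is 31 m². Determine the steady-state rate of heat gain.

Q ≈ 279 W

Model the wall as resistances in series:
R_inner film = 1/(h_i·A) = 1/(23.9×31) = 0.00135 K/W
R_brass = L/(kA) = 0.0023/(116×31) = 6.396×10^-7 K/W
R_polyurethane foam = L/(kA) = 0.115/(0.0275×31) = 0.1349 K/W
R_total = 0.1362 K/W
Q = ΔT / R_total = 38 / 0.1362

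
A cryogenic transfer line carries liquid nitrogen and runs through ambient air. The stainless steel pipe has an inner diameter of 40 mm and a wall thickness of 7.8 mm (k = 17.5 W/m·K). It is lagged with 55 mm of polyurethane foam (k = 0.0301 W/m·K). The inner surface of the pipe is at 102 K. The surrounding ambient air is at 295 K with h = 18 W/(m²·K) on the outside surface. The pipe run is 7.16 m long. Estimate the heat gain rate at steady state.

Cylindrical conduction, so R = ln(r₂/r₁)/(2πkL) per layer, in series:
R_stainless steel pipe wall = ln(27.8/20)/(2π×17.5×7.16) = 4.183×10^-4 K/W
R_polyurethane foam = ln(82.8/27.8)/(2π×0.0301×7.16) = 0.806 K/W
R_outer film = 1/(h_o·2πr_oL) = 1/(18×2π×0.0828×7.16) = 0.01491 K/W
R_total = 0.8213 K/W
Q = ΔT/R_total = 193/0.8213

Q ≈ 235 W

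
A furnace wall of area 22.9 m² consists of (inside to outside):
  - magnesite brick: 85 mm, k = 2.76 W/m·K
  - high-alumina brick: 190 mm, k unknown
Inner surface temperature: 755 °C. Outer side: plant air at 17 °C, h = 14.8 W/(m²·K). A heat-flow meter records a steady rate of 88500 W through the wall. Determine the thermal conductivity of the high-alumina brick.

k ≈ 2.05 W/(m·K)

Using the resistance-network approach (series):
R_magnesite brick = L/(kA) = 0.085/(2.76×22.9) = 0.001345 K/W
R_outer film = 1/(h_o·A) = 1/(14.8×22.9) = 0.002951 K/W
Sum of known resistances R_other = 0.004295 K/W
Total R = ΔT/Q = 738/88500 = 0.008339 K/W
R_high-alumina brick = R_total − R_other = 0.004044 K/W
k = L/(R·A) = 0.19/(0.004044×22.9)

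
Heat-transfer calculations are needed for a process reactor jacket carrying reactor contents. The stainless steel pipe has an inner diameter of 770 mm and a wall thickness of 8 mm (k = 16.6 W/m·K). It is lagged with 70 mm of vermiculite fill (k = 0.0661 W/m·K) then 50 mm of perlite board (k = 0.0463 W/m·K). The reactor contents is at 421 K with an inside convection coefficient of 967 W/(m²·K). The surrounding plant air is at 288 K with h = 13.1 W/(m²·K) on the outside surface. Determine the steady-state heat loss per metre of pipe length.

q′ ≈ 172 W/m

For a radial system each layer contributes R = ln(r_out/r_in)/(2πkL); films add R = 1/(hA).
R_inner film = 1/(h_i·2πr₁L) = 1/(967×2π×0.385×1) = 4.275×10^-4 K/W
R_stainless steel pipe wall = ln(393/385)/(2π×16.6×1) = 1.972×10^-4 K/W
R_vermiculite fill = ln(463/393)/(2π×0.0661×1) = 0.3947 K/W
R_perlite board = ln(513/463)/(2π×0.0463×1) = 0.3525 K/W
R_outer film = 1/(h_o·2πr_oL) = 1/(13.1×2π×0.513×1) = 0.02368 K/W
R_total = 0.7715 K/W
Q = ΔT/R_total = 133/0.7715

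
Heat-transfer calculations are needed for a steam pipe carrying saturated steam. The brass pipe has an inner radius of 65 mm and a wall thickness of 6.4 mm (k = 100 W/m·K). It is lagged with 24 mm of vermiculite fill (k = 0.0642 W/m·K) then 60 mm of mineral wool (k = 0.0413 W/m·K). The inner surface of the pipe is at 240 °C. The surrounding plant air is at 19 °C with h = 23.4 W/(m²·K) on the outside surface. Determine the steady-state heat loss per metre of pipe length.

For a radial system each layer contributes R = ln(r_out/r_in)/(2πkL); films add R = 1/(hA).
R_brass pipe wall = ln(71.4/65)/(2π×100×1) = 1.495×10^-4 K/W
R_vermiculite fill = ln(95.4/71.4)/(2π×0.0642×1) = 0.7184 K/W
R_mineral wool = ln(155.4/95.4)/(2π×0.0413×1) = 1.88 K/W
R_outer film = 1/(h_o·2πr_oL) = 1/(23.4×2π×0.1554×1) = 0.04377 K/W
R_total = 2.643 K/W
Q = ΔT/R_total = 221/2.643

q′ ≈ 83.6 W/m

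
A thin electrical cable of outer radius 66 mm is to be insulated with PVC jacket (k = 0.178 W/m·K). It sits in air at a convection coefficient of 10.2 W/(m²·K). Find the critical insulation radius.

For a cylinder r_cr = k/h = 0.178/10.2
r_cr = 17.5 mm; since the bare radius (66 mm) is above r_cr, any added insulation will reduce heat loss.

r_cr ≈ 17.5 mm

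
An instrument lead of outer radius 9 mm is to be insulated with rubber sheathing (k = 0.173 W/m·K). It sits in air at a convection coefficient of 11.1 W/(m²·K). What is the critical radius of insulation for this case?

For a cylinder r_cr = k/h = 0.173/11.1
r_cr = 15.6 mm; since the bare radius (9 mm) is below r_cr, adding a thin layer of insulation will *increase* heat loss.

r_cr ≈ 15.6 mm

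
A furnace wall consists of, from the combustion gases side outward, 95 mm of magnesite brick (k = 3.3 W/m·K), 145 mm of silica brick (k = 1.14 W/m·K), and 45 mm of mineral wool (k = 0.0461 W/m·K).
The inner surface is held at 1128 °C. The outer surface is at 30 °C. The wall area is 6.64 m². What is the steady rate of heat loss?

Using the resistance-network approach (series):
R_magnesite brick = L/(kA) = 0.095/(3.3×6.64) = 0.004336 K/W
R_silica brick = L/(kA) = 0.145/(1.14×6.64) = 0.01916 K/W
R_mineral wool = L/(kA) = 0.045/(0.0461×6.64) = 0.147 K/W
R_total = 0.1705 K/W
Q = ΔT / R_total = 1098 / 0.1705

Q ≈ 6440 W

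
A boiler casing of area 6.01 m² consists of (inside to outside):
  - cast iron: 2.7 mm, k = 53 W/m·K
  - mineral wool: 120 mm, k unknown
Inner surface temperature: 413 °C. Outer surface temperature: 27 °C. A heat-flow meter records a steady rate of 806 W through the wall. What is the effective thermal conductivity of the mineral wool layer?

Using the resistance-network approach (series):
R_cast iron = L/(kA) = 0.0027/(53×6.01) = 8.476×10^-6 K/W
Sum of known resistances R_other = 8.476×10^-6 K/W
Total R = ΔT/Q = 386/806 = 0.4789 K/W
R_mineral wool = R_total − R_other = 0.4789 K/W
k = L/(R·A) = 0.12/(0.4789×6.01)

k ≈ 0.0417 W/(m·K)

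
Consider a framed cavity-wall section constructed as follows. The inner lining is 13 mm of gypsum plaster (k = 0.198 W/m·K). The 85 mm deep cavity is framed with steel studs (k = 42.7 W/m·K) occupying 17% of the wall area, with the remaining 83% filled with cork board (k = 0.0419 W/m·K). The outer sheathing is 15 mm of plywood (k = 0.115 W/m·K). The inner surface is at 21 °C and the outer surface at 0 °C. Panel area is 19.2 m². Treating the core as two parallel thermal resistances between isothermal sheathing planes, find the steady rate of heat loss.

Q ≈ 1940 W

Sheathing layers in series; stud and cavity paths in parallel between them.
R_inner = 0.013/(0.198×19.2) = 0.00342 K/W
R_stud  = 0.085/(42.7×0.17×19.2) = 6.099×10^-4 K/W
R_cav   = 0.085/(0.0419×0.83×19.2) = 0.1273 K/W
1/R_core = 1/R_stud + 1/R_cav → R_core = 6.07×10^-4 K/W
R_outer = 0.015/(0.115×19.2) = 0.006793 K/W
R_total = 0.01082 K/W
Q = ΔT/R_total = 21/0.01082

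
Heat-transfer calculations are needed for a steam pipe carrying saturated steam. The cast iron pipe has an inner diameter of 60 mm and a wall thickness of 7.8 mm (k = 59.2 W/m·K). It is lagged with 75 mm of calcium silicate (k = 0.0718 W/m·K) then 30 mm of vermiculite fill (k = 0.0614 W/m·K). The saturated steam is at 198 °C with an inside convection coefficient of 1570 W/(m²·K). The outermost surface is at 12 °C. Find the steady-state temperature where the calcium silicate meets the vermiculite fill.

T ≈ 49.4 °C

Radial resistances (cylindrical: R_cond = ln(r_o/r_i)/(2πkL), R_conv = 1/(h·2πrL)):
R_inner film = 1/(h_i·2πr₁L) = 1/(1570×2π×0.03×1) = 0.003379 K/W
R_cast iron pipe wall = ln(37.8/30)/(2π×59.2×1) = 6.213×10^-4 K/W
R_calcium silicate = ln(112.8/37.8)/(2π×0.0718×1) = 2.423 K/W
R_vermiculite fill = ln(142.8/112.8)/(2π×0.0614×1) = 0.6113 K/W
R_total = 3.039 K/W
Q = ΔT/R_total = 186/3.039
Q = 61.2 W/m
T_interface = T_inner − Q·ΣR(inner→interface) = 198 − 61.2×2.427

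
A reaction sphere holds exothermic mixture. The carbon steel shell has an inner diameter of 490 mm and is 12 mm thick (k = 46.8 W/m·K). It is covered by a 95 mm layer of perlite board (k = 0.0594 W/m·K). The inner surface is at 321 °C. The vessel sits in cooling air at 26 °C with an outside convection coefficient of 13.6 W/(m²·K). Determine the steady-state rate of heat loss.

Q ≈ 203 W

For a spherical shell R = (1/r₁ − 1/r₂)/(4πk); film R = 1/(h·4πr²). In series:
R_carbon steel shell = (1/0.245 − 1/0.257)/(4π×46.8) = 3.241×10^-4 K/W
R_perlite board = (1/0.257 − 1/0.352)/(4π×0.0594) = 1.407 K/W
R_outer film = 1/(h·4πr_o²) = 1/(13.6×4π×0.352²) = 0.04722 K/W
R_total = 1.454 K/W
Q = ΔT/R_total = 295/1.454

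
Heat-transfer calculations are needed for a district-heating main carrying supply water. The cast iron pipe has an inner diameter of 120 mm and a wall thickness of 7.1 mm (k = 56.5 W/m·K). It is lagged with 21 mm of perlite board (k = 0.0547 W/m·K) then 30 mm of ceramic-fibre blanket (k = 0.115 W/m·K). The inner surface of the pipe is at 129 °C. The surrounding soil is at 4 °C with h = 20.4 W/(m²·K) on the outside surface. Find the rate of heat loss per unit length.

Radial resistances (cylindrical: R_cond = ln(r_o/r_i)/(2πkL), R_conv = 1/(h·2πrL)):
R_cast iron pipe wall = ln(67.1/60)/(2π×56.5×1) = 3.15×10^-4 K/W
R_perlite board = ln(88.1/67.1)/(2π×0.0547×1) = 0.7922 K/W
R_ceramic-fibre blanket = ln(118.1/88.1)/(2π×0.115×1) = 0.4056 K/W
R_outer film = 1/(h_o·2πr_oL) = 1/(20.4×2π×0.1181×1) = 0.06606 K/W
R_total = 1.264 K/W
Q = ΔT/R_total = 125/1.264

q′ ≈ 98.9 W/m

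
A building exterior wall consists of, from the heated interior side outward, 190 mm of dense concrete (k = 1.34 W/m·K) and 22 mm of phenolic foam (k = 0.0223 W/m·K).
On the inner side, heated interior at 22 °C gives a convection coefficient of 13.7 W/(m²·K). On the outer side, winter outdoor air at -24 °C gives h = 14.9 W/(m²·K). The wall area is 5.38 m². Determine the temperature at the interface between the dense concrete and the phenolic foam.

T ≈ 14.2 °C

Series thermal resistances:
R_inner film = 1/(h_i·A) = 1/(13.7×5.38) = 0.01357 K/W
R_dense concrete = L/(kA) = 0.19/(1.34×5.38) = 0.02636 K/W
R_phenolic foam = L/(kA) = 0.022/(0.0223×5.38) = 0.1834 K/W
R_outer film = 1/(h_o·A) = 1/(14.9×5.38) = 0.01247 K/W
R_total = 0.2358 K/W;  Q = ΔT/R_total = 46/0.2358 = 195.1 W
T_interface = T_inner − Q·ΣR(inner→interface) = 22 − 195×0.03992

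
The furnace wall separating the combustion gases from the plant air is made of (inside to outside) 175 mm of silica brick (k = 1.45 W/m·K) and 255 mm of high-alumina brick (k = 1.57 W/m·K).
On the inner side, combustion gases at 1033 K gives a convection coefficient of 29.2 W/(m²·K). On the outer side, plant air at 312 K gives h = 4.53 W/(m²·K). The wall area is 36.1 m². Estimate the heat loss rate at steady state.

Q ≈ 48400 W

Series thermal resistances:
R_inner film = 1/(h_i·A) = 1/(29.2×36.1) = 9.487×10^-4 K/W
R_silica brick = L/(kA) = 0.175/(1.45×36.1) = 0.003343 K/W
R_high-alumina brick = L/(kA) = 0.255/(1.57×36.1) = 0.004499 K/W
R_outer film = 1/(h_o·A) = 1/(4.53×36.1) = 0.006115 K/W
R_total = 0.01491 K/W
Q = ΔT / R_total = 721 / 0.01491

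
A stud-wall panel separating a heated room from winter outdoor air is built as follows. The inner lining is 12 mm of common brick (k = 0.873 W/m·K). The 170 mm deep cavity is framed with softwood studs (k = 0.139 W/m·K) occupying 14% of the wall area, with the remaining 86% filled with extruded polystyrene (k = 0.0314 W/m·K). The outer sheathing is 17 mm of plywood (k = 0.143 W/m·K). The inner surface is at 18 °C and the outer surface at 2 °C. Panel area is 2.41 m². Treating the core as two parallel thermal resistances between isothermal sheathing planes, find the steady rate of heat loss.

Q ≈ 10.2 W

Sheathing layers in series; stud and cavity paths in parallel between them.
R_inner = 0.012/(0.873×2.41) = 0.005704 K/W
R_stud  = 0.17/(0.139×0.14×2.41) = 3.625 K/W
R_cav   = 0.17/(0.0314×0.86×2.41) = 2.612 K/W
1/R_core = 1/R_stud + 1/R_cav → R_core = 1.518 K/W
R_outer = 0.017/(0.143×2.41) = 0.04933 K/W
R_total = 1.573 K/W
Q = ΔT/R_total = 16/1.573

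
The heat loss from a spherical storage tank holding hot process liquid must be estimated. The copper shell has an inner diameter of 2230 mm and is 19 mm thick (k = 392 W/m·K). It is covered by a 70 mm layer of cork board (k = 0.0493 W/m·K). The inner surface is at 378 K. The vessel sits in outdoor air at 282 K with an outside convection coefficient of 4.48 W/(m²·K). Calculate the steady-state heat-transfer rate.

Q ≈ 1010 W

Spherical conduction: R = (1/r_in − 1/r_out)/(4πk) per layer; series-sum.
R_copper shell = (1/1.115 − 1/1.134)/(4π×392) = 3.05×10^-6 K/W
R_cork board = (1/1.134 − 1/1.204)/(4π×0.0493) = 0.08276 K/W
R_outer film = 1/(h·4πr_o²) = 1/(4.48×4π×1.204²) = 0.01225 K/W
R_total = 0.09501 K/W
Q = ΔT/R_total = 96/0.09501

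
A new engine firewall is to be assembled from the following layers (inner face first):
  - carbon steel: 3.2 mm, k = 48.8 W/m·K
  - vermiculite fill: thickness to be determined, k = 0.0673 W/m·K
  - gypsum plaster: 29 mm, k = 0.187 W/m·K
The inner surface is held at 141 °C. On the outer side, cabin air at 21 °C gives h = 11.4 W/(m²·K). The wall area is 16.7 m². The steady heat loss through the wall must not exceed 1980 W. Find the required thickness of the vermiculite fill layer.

Treating each layer as a thermal resistance in series:
R_carbon steel = L/(kA) = 0.0032/(48.8×16.7) = 3.927×10^-6 K/W
R_gypsum plaster = L/(kA) = 0.029/(0.187×16.7) = 0.009286 K/W
R_outer film = 1/(h_o·A) = 1/(11.4×16.7) = 0.005253 K/W
Sum of the known resistances R_other = 0.01454 K/W
Required total resistance R_tot = ΔT/Q_allow = 120/1980 = 0.06061 K/W
R_vermiculite fill = R_tot − R_other = 0.04606 K/W
L = R·k·A = 0.04606×0.0673×16.7

L ≈ 51.8 mm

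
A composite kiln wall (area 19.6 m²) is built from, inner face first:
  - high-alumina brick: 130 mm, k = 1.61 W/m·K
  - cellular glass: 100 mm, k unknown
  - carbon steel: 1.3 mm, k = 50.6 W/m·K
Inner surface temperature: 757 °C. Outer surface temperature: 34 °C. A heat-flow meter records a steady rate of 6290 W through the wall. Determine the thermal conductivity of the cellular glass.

k ≈ 0.046 W/(m·K)

Treating each layer as a thermal resistance in series:
R_high-alumina brick = L/(kA) = 0.13/(1.61×19.6) = 0.00412 K/W
R_carbon steel = L/(kA) = 0.0013/(50.6×19.6) = 1.311×10^-6 K/W
Sum of known resistances R_other = 0.004121 K/W
Total R = ΔT/Q = 723/6290 = 0.1149 K/W
R_cellular glass = R_total − R_other = 0.1108 K/W
k = L/(R·A) = 0.1/(0.1108×19.6)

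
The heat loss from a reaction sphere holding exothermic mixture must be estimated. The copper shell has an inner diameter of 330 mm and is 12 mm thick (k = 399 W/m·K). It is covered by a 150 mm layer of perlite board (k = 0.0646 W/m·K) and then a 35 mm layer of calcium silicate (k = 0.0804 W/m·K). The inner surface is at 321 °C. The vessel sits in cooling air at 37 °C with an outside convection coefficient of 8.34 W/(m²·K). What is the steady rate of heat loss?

Q ≈ 79.8 W

Each spherical layer contributes R = (1/r_i − 1/r_o)/(4πk):
R_copper shell = (1/0.165 − 1/0.177)/(4π×399) = 8.195×10^-5 K/W
R_perlite board = (1/0.177 − 1/0.327)/(4π×0.0646) = 3.192 K/W
R_calcium silicate = (1/0.327 − 1/0.362)/(4π×0.0804) = 0.2926 K/W
R_outer film = 1/(h·4πr_o²) = 1/(8.34×4π×0.362²) = 0.07281 K/W
R_total = 3.558 K/W
Q = ΔT/R_total = 284/3.558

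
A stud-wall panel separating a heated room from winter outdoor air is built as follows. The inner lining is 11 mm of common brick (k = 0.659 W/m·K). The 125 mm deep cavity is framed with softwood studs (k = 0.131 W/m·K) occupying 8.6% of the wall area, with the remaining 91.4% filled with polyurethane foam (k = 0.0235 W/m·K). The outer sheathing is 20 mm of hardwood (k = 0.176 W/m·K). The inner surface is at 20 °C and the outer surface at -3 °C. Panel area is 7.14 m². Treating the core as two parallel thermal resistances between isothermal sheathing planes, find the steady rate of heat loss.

Q ≈ 41.6 W

Sheathing layers in series; stud and cavity paths in parallel between them.
R_inner = 0.011/(0.659×7.14) = 0.002338 K/W
R_stud  = 0.125/(0.131×0.086×7.14) = 1.554 K/W
R_cav   = 0.125/(0.0235×0.914×7.14) = 0.8151 K/W
1/R_core = 1/R_stud + 1/R_cav → R_core = 0.5346 K/W
R_outer = 0.02/(0.176×7.14) = 0.01592 K/W
R_total = 0.5529 K/W
Q = ΔT/R_total = 23/0.5529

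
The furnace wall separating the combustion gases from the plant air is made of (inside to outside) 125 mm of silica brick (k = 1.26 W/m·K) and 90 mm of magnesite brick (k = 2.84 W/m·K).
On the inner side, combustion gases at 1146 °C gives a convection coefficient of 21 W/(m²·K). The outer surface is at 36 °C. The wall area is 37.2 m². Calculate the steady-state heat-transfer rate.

Treating each layer as a thermal resistance in series:
R_inner film = 1/(h_i·A) = 1/(21×37.2) = 0.00128 K/W
R_silica brick = L/(kA) = 0.125/(1.26×37.2) = 0.002667 K/W
R_magnesite brick = L/(kA) = 0.09/(2.84×37.2) = 8.519×10^-4 K/W
R_total = 0.004799 K/W
Q = ΔT / R_total = 1110 / 0.004799

Q ≈ 231000 W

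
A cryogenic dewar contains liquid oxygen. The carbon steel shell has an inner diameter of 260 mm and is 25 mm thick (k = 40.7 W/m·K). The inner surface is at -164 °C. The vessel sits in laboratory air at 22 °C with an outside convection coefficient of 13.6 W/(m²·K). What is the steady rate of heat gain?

Radial (spherical) resistances in series:
R_carbon steel shell = (1/0.13 − 1/0.155)/(4π×40.7) = 0.002426 K/W
R_outer film = 1/(h·4πr_o²) = 1/(13.6×4π×0.155²) = 0.2435 K/W
R_total = 0.246 K/W
Q = ΔT/R_total = 186/0.246

Q ≈ 756 W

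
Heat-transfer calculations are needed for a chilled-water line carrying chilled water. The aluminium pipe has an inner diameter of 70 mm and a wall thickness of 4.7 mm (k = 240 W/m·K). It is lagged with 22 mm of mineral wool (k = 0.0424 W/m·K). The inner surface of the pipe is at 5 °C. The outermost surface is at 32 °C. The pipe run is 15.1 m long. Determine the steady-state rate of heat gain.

Q ≈ 246 W

For a radial system each layer contributes R = ln(r_out/r_in)/(2πkL); films add R = 1/(hA).
R_aluminium pipe wall = ln(39.7/35)/(2π×240×15.1) = 5.534×10^-6 K/W
R_mineral wool = ln(61.7/39.7)/(2π×0.0424×15.1) = 0.1096 K/W
R_total = 0.1096 K/W
Q = ΔT/R_total = 27/0.1096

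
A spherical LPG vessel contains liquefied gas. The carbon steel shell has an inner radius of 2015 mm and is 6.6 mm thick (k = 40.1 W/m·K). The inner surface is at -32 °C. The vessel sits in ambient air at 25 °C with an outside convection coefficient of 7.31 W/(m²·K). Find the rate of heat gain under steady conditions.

For a spherical shell R = (1/r₁ − 1/r₂)/(4πk); film R = 1/(h·4πr²). In series:
R_carbon steel shell = (1/2.015 − 1/2.0216)/(4π×40.1) = 3.215×10^-6 K/W
R_outer film = 1/(h·4πr_o²) = 1/(7.31×4π×2.0216²) = 0.002664 K/W
R_total = 0.002667 K/W
Q = ΔT/R_total = 57/0.002667

Q ≈ 21400 W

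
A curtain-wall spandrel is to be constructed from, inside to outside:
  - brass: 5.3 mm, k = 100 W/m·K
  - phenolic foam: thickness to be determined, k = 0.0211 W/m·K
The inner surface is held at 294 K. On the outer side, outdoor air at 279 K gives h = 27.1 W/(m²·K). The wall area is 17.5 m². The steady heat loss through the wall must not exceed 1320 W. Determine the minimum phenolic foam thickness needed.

Treating each layer as a thermal resistance in series:
R_brass = L/(kA) = 0.0053/(100×17.5) = 3.029×10^-6 K/W
R_outer film = 1/(h_o·A) = 1/(27.1×17.5) = 0.002109 K/W
Sum of the known resistances R_other = 0.002112 K/W
Required total resistance R_tot = ΔT/Q_allow = 15/1320 = 0.01136 K/W
R_phenolic foam = R_tot − R_other = 0.009252 K/W
L = R·k·A = 0.009252×0.0211×17.5

L ≈ 3.42 mm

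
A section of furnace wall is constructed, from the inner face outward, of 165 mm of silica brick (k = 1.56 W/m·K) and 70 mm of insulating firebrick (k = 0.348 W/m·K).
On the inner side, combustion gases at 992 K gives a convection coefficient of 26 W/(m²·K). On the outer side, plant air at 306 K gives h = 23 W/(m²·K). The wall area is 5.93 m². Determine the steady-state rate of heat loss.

Model the wall as resistances in series:
R_inner film = 1/(h_i·A) = 1/(26×5.93) = 0.006486 K/W
R_silica brick = L/(kA) = 0.165/(1.56×5.93) = 0.01784 K/W
R_insulating firebrick = L/(kA) = 0.07/(0.348×5.93) = 0.03392 K/W
R_outer film = 1/(h_o·A) = 1/(23×5.93) = 0.007332 K/W
R_total = 0.06557 K/W
Q = ΔT / R_total = 686 / 0.06557

Q ≈ 10500 W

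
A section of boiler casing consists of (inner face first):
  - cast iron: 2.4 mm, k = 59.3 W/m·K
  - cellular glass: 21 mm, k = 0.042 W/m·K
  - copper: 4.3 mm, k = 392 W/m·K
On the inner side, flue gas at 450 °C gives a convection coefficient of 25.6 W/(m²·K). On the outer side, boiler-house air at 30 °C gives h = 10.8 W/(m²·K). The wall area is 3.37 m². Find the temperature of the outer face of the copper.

Using the resistance-network approach (series):
R_inner film = 1/(h_i·A) = 1/(25.6×3.37) = 0.01159 K/W
R_cast iron = L/(kA) = 0.0024/(59.3×3.37) = 1.201×10^-5 K/W
R_cellular glass = L/(kA) = 0.021/(0.042×3.37) = 0.1484 K/W
R_copper = L/(kA) = 0.0043/(392×3.37) = 3.255×10^-6 K/W
R_outer film = 1/(h_o·A) = 1/(10.8×3.37) = 0.02748 K/W
R_total = 0.1875 K/W;  Q = ΔT/R_total = 420/0.1875 = 2241 W
T_interface = T_inner − Q·ΣR(inner→interface) = 450 − 2240×0.16

T ≈ 91.6 °C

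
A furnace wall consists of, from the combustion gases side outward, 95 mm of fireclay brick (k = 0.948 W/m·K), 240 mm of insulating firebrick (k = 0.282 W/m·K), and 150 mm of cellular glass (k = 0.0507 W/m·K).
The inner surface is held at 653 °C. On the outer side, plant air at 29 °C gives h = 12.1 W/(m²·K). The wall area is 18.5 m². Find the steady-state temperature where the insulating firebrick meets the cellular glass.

Thermal resistances in series:
R_fireclay brick = L/(kA) = 0.095/(0.948×18.5) = 0.005417 K/W
R_insulating firebrick = L/(kA) = 0.24/(0.282×18.5) = 0.046 K/W
R_cellular glass = L/(kA) = 0.15/(0.0507×18.5) = 0.1599 K/W
R_outer film = 1/(h_o·A) = 1/(12.1×18.5) = 0.004467 K/W
R_total = 0.2158 K/W;  Q = ΔT/R_total = 624/0.2158 = 2891 W
T_interface = T_inner − Q·ΣR(inner→interface) = 653 − 2890×0.05142

T ≈ 504 °C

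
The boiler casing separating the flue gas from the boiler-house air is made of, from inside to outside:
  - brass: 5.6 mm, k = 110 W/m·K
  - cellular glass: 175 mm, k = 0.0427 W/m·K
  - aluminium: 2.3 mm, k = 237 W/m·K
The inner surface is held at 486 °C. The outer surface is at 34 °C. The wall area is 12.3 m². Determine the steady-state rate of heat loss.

Treating each layer as a thermal resistance in series:
R_brass = L/(kA) = 0.0056/(110×12.3) = 4.139×10^-6 K/W
R_cellular glass = L/(kA) = 0.175/(0.0427×12.3) = 0.3332 K/W
R_aluminium = L/(kA) = 0.0023/(237×12.3) = 7.89×10^-7 K/W
R_total = 0.3332 K/W
Q = ΔT / R_total = 452 / 0.3332

Q ≈ 1360 W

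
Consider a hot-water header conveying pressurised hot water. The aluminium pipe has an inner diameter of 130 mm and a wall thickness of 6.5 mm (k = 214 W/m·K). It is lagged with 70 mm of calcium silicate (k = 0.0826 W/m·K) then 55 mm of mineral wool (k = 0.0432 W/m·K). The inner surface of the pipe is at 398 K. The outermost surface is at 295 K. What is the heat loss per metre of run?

Cylindrical conduction, so R = ln(r₂/r₁)/(2πkL) per layer, in series:
R_aluminium pipe wall = ln(71.5/65)/(2π×214×1) = 7.088×10^-5 K/W
R_calcium silicate = ln(141.5/71.5)/(2π×0.0826×1) = 1.315 K/W
R_mineral wool = ln(196.5/141.5)/(2π×0.0432×1) = 1.21 K/W
R_total = 2.525 K/W
Q = ΔT/R_total = 103/2.525

q′ ≈ 40.8 W/m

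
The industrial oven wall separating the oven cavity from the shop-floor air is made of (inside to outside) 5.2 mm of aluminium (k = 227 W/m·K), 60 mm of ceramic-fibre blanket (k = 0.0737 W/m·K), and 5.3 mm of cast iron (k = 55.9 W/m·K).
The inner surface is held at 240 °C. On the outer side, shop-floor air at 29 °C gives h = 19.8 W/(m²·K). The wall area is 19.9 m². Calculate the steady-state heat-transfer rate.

Q ≈ 4860 W

Using the resistance-network approach (series):
R_aluminium = L/(kA) = 0.0052/(227×19.9) = 1.151×10^-6 K/W
R_ceramic-fibre blanket = L/(kA) = 0.06/(0.0737×19.9) = 0.04091 K/W
R_cast iron = L/(kA) = 0.0053/(55.9×19.9) = 4.764×10^-6 K/W
R_outer film = 1/(h_o·A) = 1/(19.8×19.9) = 0.002538 K/W
R_total = 0.04345 K/W
Q = ΔT / R_total = 211 / 0.04345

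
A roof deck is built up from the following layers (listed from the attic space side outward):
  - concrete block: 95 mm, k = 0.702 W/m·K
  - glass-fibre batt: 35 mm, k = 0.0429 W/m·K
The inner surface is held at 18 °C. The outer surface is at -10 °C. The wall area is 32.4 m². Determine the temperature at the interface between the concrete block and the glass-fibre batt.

T ≈ 14 °C

Thermal resistances in series:
R_concrete block = L/(kA) = 0.095/(0.702×32.4) = 0.004177 K/W
R_glass-fibre batt = L/(kA) = 0.035/(0.0429×32.4) = 0.02518 K/W
R_total = 0.02936 K/W;  Q = ΔT/R_total = 28/0.02936 = 953.8 W
T_interface = T_inner − Q·ΣR(inner→interface) = 18 − 954×0.004177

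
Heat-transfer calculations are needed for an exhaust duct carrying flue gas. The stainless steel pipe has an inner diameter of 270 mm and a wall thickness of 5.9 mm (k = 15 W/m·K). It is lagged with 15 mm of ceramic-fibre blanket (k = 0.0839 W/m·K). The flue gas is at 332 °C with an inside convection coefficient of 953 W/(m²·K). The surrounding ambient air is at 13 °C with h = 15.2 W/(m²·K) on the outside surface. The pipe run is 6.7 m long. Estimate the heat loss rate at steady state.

Q ≈ 8200 W

Cylindrical conduction, so R = ln(r₂/r₁)/(2πkL) per layer, in series:
R_inner film = 1/(h_i·2πr₁L) = 1/(953×2π×0.135×6.7) = 1.846×10^-4 K/W
R_stainless steel pipe wall = ln(140.9/135)/(2π×15×6.7) = 6.774×10^-5 K/W
R_ceramic-fibre blanket = ln(155.9/140.9)/(2π×0.0839×6.7) = 0.02864 K/W
R_outer film = 1/(h_o·2πr_oL) = 1/(15.2×2π×0.1559×6.7) = 0.01002 K/W
R_total = 0.03892 K/W
Q = ΔT/R_total = 319/0.03892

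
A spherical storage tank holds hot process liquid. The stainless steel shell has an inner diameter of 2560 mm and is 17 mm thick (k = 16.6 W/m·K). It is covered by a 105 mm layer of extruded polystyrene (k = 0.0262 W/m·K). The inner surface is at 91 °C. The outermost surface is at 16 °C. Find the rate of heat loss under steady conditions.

Q ≈ 428 W

Radial (spherical) resistances in series:
R_stainless steel shell = (1/1.28 − 1/1.297)/(4π×16.6) = 4.909×10^-5 K/W
R_extruded polystyrene = (1/1.297 − 1/1.402)/(4π×0.0262) = 0.1754 K/W
R_total = 0.1754 K/W
Q = ΔT/R_total = 75/0.1754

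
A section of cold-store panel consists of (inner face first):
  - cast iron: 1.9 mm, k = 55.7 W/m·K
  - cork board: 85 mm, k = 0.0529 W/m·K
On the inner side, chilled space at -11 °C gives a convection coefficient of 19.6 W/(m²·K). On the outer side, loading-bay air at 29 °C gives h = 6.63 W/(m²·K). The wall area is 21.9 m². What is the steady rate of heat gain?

Using the resistance-network approach (series):
R_inner film = 1/(h_i·A) = 1/(19.6×21.9) = 0.00233 K/W
R_cast iron = L/(kA) = 0.0019/(55.7×21.9) = 1.558×10^-6 K/W
R_cork board = L/(kA) = 0.085/(0.0529×21.9) = 0.07337 K/W
R_outer film = 1/(h_o·A) = 1/(6.63×21.9) = 0.006887 K/W
R_total = 0.08259 K/W
Q = ΔT / R_total = 40 / 0.08259

Q ≈ 484 W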